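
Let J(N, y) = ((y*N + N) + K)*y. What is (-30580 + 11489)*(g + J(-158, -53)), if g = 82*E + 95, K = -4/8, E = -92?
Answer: 16909681431/2 ≈ 8.4548e+9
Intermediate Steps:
K = -½ (K = -4*⅛ = -½ ≈ -0.50000)
g = -7449 (g = 82*(-92) + 95 = -7544 + 95 = -7449)
J(N, y) = y*(-½ + N + N*y) (J(N, y) = ((y*N + N) - ½)*y = ((N*y + N) - ½)*y = ((N + N*y) - ½)*y = (-½ + N + N*y)*y = y*(-½ + N + N*y))
(-30580 + 11489)*(g + J(-158, -53)) = (-30580 + 11489)*(-7449 - 53*(-½ - 158 - 158*(-53))) = -19091*(-7449 - 53*(-½ - 158 + 8374)) = -19091*(-7449 - 53*16431/2) = -19091*(-7449 - 870843/2) = -19091*(-885741/2) = 16909681431/2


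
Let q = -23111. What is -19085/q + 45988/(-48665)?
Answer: -12187013/102245165 ≈ -0.11919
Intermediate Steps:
-19085/q + 45988/(-48665) = -19085/(-23111) + 45988/(-48665) = -19085*(-1/23111) + 45988*(-1/48665) = 1735/2101 - 45988/48665 = -12187013/102245165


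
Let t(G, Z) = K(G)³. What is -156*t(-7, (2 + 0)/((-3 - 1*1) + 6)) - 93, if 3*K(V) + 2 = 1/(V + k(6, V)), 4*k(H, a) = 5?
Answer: -3683779/109503 ≈ -33.641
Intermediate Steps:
k(H, a) = 5/4 (k(H, a) = (¼)*5 = 5/4)
K(V) = -⅔ + 1/(3*(5/4 + V)) (K(V) = -⅔ + 1/(3*(V + 5/4)) = -⅔ + 1/(3*(5/4 + V)))
t(G, Z) = 8*(-3 - 4*G)³/(27*(5 + 4*G)³) (t(G, Z) = (2*(-3 - 4*G)/(3*(5 + 4*G)))³ = 8*(-3 - 4*G)³/(27*(5 + 4*G)³))
-156*t(-7, (2 + 0)/((-3 - 1*1) + 6)) - 93 = -(-416)*(3 + 4*(-7))³/(9*(5 + 4*(-7))³) - 93 = -(-416)*(3 - 28)³/(9*(5 - 28)³) - 93 = -(-416)*(-25)³/(9*(-23)³) - 93 = -(-416)*(-15625)*(-1)/(9*12167) - 93 = -156*(-125000/328509) - 93 = 6500000/109503 - 93 = -3683779/109503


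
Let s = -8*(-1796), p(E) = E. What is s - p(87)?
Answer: 14281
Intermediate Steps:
s = 14368
s - p(87) = 14368 - 1*87 = 14368 - 87 = 14281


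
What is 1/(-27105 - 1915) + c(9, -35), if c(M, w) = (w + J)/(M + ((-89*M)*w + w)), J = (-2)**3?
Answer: -1275869/812821180 ≈ -0.0015697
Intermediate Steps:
J = -8
c(M, w) = (-8 + w)/(M + w - 89*M*w) (c(M, w) = (w - 8)/(M + ((-89*M)*w + w)) = (-8 + w)/(M + (-89*M*w + w)) = (-8 + w)/(M + (w - 89*M*w)) = (-8 + w)/(M + w - 89*M*w))
1/(-27105 - 1915) + c(9, -35) = 1/(-27105 - 1915) + (-8 - 35)/(9 - 35 - 89*9*(-35)) = 1/(-29020) - 43/(9 - 35 + 28035) = -1/29020 - 43/28009 = -1275869/812821180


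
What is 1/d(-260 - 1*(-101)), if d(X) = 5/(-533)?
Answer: -533/5 ≈ -106.60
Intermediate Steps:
d(X) = -5/533 (d(X) = 5*(-1/533) = -5/533)
1/d(-260 - 1*(-101)) = 1/(-5/533) = -533/5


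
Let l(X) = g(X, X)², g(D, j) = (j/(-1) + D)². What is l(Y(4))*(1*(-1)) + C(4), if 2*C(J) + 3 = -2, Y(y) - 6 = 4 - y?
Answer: -5/2 ≈ -2.5000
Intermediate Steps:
Y(y) = 10 - y (Y(y) = 6 + (4 - y) = 10 - y)
g(D, j) = (D - j)² (g(D, j) = (j*(-1) + D)² = (-j + D)² = (D - j)²)
C(J) = -5/2 (C(J) = -3/2 + (½)*(-2) = -3/2 - 1 = -5/2)
l(X) = 0 (l(X) = ((X - X)²)² = (0²)² = 0² = 0)
l(Y(4))*(1*(-1)) + C(4) = 0*(1*(-1)) - 5/2 = 0*(-1) - 5/2 = 0 - 5/2 = -5/2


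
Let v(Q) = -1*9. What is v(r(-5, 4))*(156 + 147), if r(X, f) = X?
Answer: -2727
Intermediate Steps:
v(Q) = -9
v(r(-5, 4))*(156 + 147) = -9*(156 + 147) = -9*303 = -2727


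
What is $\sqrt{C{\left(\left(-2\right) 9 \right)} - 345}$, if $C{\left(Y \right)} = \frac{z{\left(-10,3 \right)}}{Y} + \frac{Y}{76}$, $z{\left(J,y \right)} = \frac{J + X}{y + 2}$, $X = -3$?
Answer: $\frac{i \sqrt{28030130}}{285} \approx 18.577 i$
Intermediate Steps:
$z{\left(J,y \right)} = \frac{-3 + J}{2 + y}$ ($z{\left(J,y \right)} = \frac{J - 3}{y + 2} = \frac{-3 + J}{2 + y}$)
$C{\left(Y \right)} = - \frac{13}{5 Y} + \frac{Y}{76}$ ($C{\left(Y \right)} = \frac{\frac{1}{2 + 3} \left(-3 - 10\right)}{Y} + \frac{Y}{76} = \frac{\frac{1}{5} \left(-13\right)}{Y} + Y \frac{1}{76} = \frac{\frac{1}{5} \left(-13\right)}{Y} + \frac{Y}{76} = - \frac{13}{5 Y} + \frac{Y}{76}$)
$\sqrt{C{\left(\left(-2\right) 9 \right)} - 345} = \sqrt{\left(- \frac{13}{5 \left(\left(-2\right) 9\right)} + \frac{\left(-2\right) 9}{76}\right) - 345} = \sqrt{\left(- \frac{13}{5 \left(-18\right)} + \frac{1}{76} \left(-18\right)\right) - 345} = \sqrt{\left(\left(- \frac{13}{5}\right) \left(- \frac{1}{18}\right) - \frac{9}{38}\right) - 345} = \sqrt{\left(\frac{13}{90} - \frac{9}{38}\right) - 345} = \sqrt{- \frac{79}{855} - 345} = \sqrt{- \frac{295054}{855}} = \frac{i \sqrt{28030130}}{285}$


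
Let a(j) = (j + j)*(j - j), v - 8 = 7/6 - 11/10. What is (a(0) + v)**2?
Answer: 14641/225 ≈ 65.071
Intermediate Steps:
v = 121/15 (v = 8 + (7/6 - 11/10) = 8 + 1/15 = 121/15 ≈ 8.0667)
a(j) = 0 (a(j) = (2*j)*0 = 0)
(a(0) + v)**2 = (0 + 121/15)**2 = (121/15)**2 = 14641/225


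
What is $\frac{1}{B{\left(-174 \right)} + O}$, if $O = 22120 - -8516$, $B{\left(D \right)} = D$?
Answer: $\frac{1}{30462} \approx 3.2828 \cdot 10^{-5}$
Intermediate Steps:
$O = 30636$ ($O = 22120 + 8516 = 30636$)
$\frac{1}{B{\left(-174 \right)} + O} = \frac{1}{-174 + 30636} = \frac{1}{30462}$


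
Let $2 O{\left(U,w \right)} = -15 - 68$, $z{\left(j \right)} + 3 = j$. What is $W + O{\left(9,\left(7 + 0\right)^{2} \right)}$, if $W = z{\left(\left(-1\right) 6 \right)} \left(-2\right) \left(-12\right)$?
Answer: $- \frac{515}{2} \approx -257.5$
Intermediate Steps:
$z{\left(j \right)} = -3 + j$
$O{\left(U,w \right)} = - \frac{83}{2}$ ($O{\left(U,w \right)} = \frac{-15 - 68}{2} = \frac{1}{2} \left(-83\right) = - \frac{83}{2}$)
$W = -216$ ($W = \left(-3 - 6\right) \left(-2\right) \left(-12\right) = \left(-9\right) \left(-2\right) \left(-12\right) = 18 \left(-12\right) = -216$)
$W + O{\left(9,\left(7 + 0\right)^{2} \right)} = -216 - \frac{83}{2} = - \frac{515}{2}$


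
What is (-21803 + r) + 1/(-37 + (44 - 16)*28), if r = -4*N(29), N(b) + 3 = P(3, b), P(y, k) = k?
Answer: -16364528/747 ≈ -21907.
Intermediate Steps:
N(b) = -3 + b
r = -104 (r = -4*(-3 + 29) = -4*26 = -104)
(-21803 + r) + 1/(-37 + (44 - 16)*28) = (-21803 - 104) + 1/(-37 + (44 - 16)*28) = -21907 + 1/(-37 + 28*28) = -21907 + 1/(-37 + 784) = -21907 + 1/747 = -16364528/747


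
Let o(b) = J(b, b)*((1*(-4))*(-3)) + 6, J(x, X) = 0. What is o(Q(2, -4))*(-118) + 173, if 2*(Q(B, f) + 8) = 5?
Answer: -535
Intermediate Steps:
Q(B, f) = -11/2 (Q(B, f) = -8 + (½)*5 = -8 + 5/2 = -11/2)
o(b) = 6 (o(b) = 0*((1*(-4))*(-3)) + 6 = 0*(-4*(-3)) + 6 = 0*12 + 6 = 0 + 6 = 6)
o(Q(2, -4))*(-118) + 173 = 6*(-118) + 173 = -708 + 173 = -535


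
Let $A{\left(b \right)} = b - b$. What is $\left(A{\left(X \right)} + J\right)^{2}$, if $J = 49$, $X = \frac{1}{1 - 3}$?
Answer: $2401$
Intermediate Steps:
$X = - \frac{1}{2}$ ($X = \frac{1}{-2} = - \frac{1}{2} \approx -0.5$)
$A{\left(b \right)} = 0$
$\left(A{\left(X \right)} + J\right)^{2} = \left(0 + 49\right)^{2} = 49^{2} = 2401$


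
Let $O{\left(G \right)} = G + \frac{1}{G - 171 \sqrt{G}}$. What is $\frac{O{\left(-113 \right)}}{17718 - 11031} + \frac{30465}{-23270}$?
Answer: $\frac{- 7057134603 \sqrt{113} + 4663491263 i}{31121298 \left(- 113 i + 171 \sqrt{113}\right)} \approx -1.3261 + 8.1927 \cdot 10^{-8} i$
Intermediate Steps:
$\frac{O{\left(-113 \right)}}{17718 - 11031} + \frac{30465}{-23270} = \frac{\frac{1}{\left(-1\right) \left(-113\right) + 171 \sqrt{-113}} \left(-1 - \left(-113\right)^{2} + 171 \left(-113\right)^{\frac{3}{2}}\right)}{17718 - 11031} + \frac{30465}{-23270} = \frac{\frac{1}{113 + 171 i \sqrt{113}} \left(-1 - 12769 + 171 \left(- 113 i \sqrt{113}\right)\right)}{6687} + 30465 \left(- \frac{1}{23270}\right) = \frac{-1 - 12769 - 19323 i \sqrt{113}}{113 + 171 i \sqrt{113}} \cdot \frac{1}{6687} - \frac{6093}{4654} = \frac{-12770 - 19323 i \sqrt{113}}{113 + 171 i \sqrt{113}} \cdot \frac{1}{6687} - \frac{6093}{4654} = \frac{-12770 - 19323 i \sqrt{113}}{6687 \left(113 + 171 i \sqrt{113}\right)} - \frac{6093}{4654} = - \frac{6093}{4654} + \frac{-12770 - 19323 i \sqrt{113}}{6687 \left(113 + 171 i \sqrt{113}\right)}$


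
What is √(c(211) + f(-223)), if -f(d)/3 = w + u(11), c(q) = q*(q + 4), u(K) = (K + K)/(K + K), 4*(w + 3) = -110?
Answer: √181814/2 ≈ 213.20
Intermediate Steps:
w = -61/2 (w = -3 + (¼)*(-110) = -3 - 55/2 = -61/2 ≈ -30.500)
u(K) = 1 (u(K) = (2*K)/((2*K)) = (2*K)*(1/(2*K)) = 1)
c(q) = q*(4 + q)
f(d) = 177/2 (f(d) = -3*(-61/2 + 1) = -3*(-59/2) = 177/2)
√(c(211) + f(-223)) = √(211*(4 + 211) + 177/2) = √(211*215 + 177/2) = √(45365 + 177/2) = √(90907/2) = √181814/2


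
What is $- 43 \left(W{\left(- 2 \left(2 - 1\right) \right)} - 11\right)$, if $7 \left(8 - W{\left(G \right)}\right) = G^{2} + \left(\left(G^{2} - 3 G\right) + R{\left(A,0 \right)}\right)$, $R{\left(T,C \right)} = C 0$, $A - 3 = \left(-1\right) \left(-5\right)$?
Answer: $215$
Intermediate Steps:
$A = 8$ ($A = 3 - -5 = 3 + 5 = 8$)
$R{\left(T,C \right)} = 0$
$W{\left(G \right)} = 8 - \frac{2 G^{2}}{7} + \frac{3 G}{7}$ ($W{\left(G \right)} = 8 - \frac{G^{2} + \left(\left(G^{2} - 3 G\right) + 0\right)}{7} = 8 - \frac{G^{2} + \left(G^{2} - 3 G\right)}{7} = 8 - \frac{- 3 G + 2 G^{2}}{7} = 8 - \left(- \frac{3 G}{7} + \frac{2 G^{2}}{7}\right) = 8 - \frac{2 G^{2}}{7} + \frac{3 G}{7}$)
$- 43 \left(W{\left(- 2 \left(2 - 1\right) \right)} - 11\right) = - 43 \left(\left(8 - \frac{2 \left(- 2 \left(2 - 1\right)\right)^{2}}{7} + \frac{3 \left(- 2 \left(2 - 1\right)\right)}{7}\right) - 11\right) = - 43 \left(\left(8 - \frac{2 \left(\left(-2\right) 1\right)^{2}}{7} + \frac{3 \left(\left(-2\right) 1\right)}{7}\right) - 11\right) = - 43 \left(\left(8 - \frac{2 \left(-2\right)^{2}}{7} + \frac{3}{7} \left(-2\right)\right) - 11\right) = - 43 \left(\left(8 - \frac{8}{7} - \frac{6}{7}\right) - 11\right) = - 43 \left(6 - 11\right) = \left(-43\right) \left(-5\right) = 215$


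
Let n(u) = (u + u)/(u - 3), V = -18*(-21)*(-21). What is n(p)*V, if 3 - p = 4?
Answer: -3969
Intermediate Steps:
V = -7938 (V = 378*(-21) = -7938)
p = -1 (p = 3 - 1*4 = 3 - 4 = -1)
n(u) = 2*u/(-3 + u) (n(u) = (2*u)/(-3 + u) = 2*u/(-3 + u))
n(p)*V = (2*(-1)/(-3 - 1))*(-7938) = (2*(-1)/(-4))*(-7938) = (2*(-1)*(-¼))*(-7938) = (½)*(-7938) = -3969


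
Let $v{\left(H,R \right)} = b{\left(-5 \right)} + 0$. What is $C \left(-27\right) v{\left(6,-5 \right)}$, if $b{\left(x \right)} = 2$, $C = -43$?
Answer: $2322$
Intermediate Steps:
$v{\left(H,R \right)} = 2$ ($v{\left(H,R \right)} = 2 + 0 = 2$)
$C \left(-27\right) v{\left(6,-5 \right)} = \left(-43\right) \left(-27\right) 2 = 1161 \cdot 2 = 2322$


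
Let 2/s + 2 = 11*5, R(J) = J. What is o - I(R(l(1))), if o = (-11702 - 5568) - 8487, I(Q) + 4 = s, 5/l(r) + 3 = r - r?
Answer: -1364911/53 ≈ -25753.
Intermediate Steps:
l(r) = -5/3 (l(r) = 5/(-3 + (r - r)) = 5/(-3 + 0) = 5/(-3) = 5*(-1/3) = -5/3)
s = 2/53 (s = 2/(-2 + 11*5) = 2/(-2 + 55) = 2/53 ≈ 0.037736)
I(Q) = -210/53 (I(Q) = -4 + 2/53 = -210/53)
o = -25757 (o = -17270 - 8487 = -25757)
o - I(R(l(1))) = -25757 - 1*(-210/53) = -25757 + 210/53 = -1364911/53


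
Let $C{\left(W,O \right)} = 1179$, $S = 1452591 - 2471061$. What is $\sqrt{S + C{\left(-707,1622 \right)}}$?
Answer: $i \sqrt{1017291} \approx 1008.6 i$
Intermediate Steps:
$S = -1018470$ ($S = 1452591 - 2471061 = -1018470$)
$\sqrt{S + C{\left(-707,1622 \right)}} = \sqrt{-1018470 + 1179} = \sqrt{-1017291} = i \sqrt{1017291}$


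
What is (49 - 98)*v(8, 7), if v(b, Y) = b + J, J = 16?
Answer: -1176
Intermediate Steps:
v(b, Y) = 16 + b (v(b, Y) = b + 16 = 16 + b)
(49 - 98)*v(8, 7) = (49 - 98)*(16 + 8) = -49*24 = -1176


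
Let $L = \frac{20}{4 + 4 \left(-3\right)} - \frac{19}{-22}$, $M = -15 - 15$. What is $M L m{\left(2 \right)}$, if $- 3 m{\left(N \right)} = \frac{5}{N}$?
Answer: $- \frac{450}{11} \approx -40.909$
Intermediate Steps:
$m{\left(N \right)} = - \frac{5}{3 N}$ ($m{\left(N \right)} = - \frac{5 \frac{1}{N}}{3} = - \frac{5}{3 N}$)
$M = -30$
$L = - \frac{18}{11}$ ($L = \frac{20}{4 - 12} - - \frac{19}{22} = \frac{20}{-8} + \frac{19}{22} = 20 \left(- \frac{1}{8}\right) + \frac{19}{22} = - \frac{5}{2} + \frac{19}{22} = - \frac{18}{11} \approx -1.6364$)
$M L m{\left(2 \right)} = \left(-30\right) \left(- \frac{18}{11}\right) \left(- \frac{5}{3 \cdot 2}\right) = \frac{540 \left(\left(- \frac{5}{3}\right) \frac{1}{2}\right)}{11} = \frac{540}{11} \left(- \frac{5}{6}\right) = - \frac{450}{11}$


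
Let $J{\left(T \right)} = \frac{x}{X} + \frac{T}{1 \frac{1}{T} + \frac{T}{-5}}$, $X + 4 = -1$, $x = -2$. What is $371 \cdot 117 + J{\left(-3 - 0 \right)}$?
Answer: $\frac{867923}{20} \approx 43396.0$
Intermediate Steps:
$X = -5$ ($X = -4 - 1 = -5$)
$J{\left(T \right)} = \frac{2}{5} + \frac{T}{\frac{1}{T} - \frac{T}{5}}$ ($J{\left(T \right)} = - \frac{2}{-5} + \frac{T}{1 \frac{1}{T} + \frac{T}{-5}} = \left(-2\right) \left(- \frac{1}{5}\right) + \frac{T}{\frac{1}{T} + T \left(- \frac{1}{5}\right)} = \frac{2}{5} + \frac{T}{\frac{1}{T} - \frac{T}{5}}$)
$371 \cdot 117 + J{\left(-3 - 0 \right)} = 371 \cdot 117 + \frac{-10 - 23 \left(-3 - 0\right)^{2}}{5 \left(-5 + \left(-3 - 0\right)^{2}\right)} = 43407 + \frac{-10 - 23 \left(-3 + 0\right)^{2}}{5 \left(-5 + \left(-3 + 0\right)^{2}\right)} = 43407 + \frac{-10 - 23 \left(-3\right)^{2}}{5 \left(-5 + \left(-3\right)^{2}\right)} = 43407 + \frac{-10 - 207}{5 \left(-5 + 9\right)} = 43407 + \frac{-10 - 207}{5 \cdot 4} = 43407 + \frac{1}{5} \cdot \frac{1}{4} \left(-217\right) = 43407 - \frac{217}{20} = \frac{867923}{20}$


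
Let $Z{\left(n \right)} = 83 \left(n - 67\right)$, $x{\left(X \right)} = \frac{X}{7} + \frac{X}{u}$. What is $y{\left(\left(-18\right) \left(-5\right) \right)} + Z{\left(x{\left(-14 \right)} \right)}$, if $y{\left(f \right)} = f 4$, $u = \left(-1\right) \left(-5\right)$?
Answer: $- \frac{27997}{5} \approx -5599.4$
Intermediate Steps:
$u = 5$
$y{\left(f \right)} = 4 f$
$x{\left(X \right)} = \frac{12 X}{35}$ ($x{\left(X \right)} = \frac{X}{7} + \frac{X}{5} = \frac{12 X}{35}$)
$Z{\left(n \right)} = -5561 + 83 n$ ($Z{\left(n \right)} = 83 \left(-67 + n\right) = -5561 + 83 n$)
$y{\left(\left(-18\right) \left(-5\right) \right)} + Z{\left(x{\left(-14 \right)} \right)} = 4 \left(\left(-18\right) \left(-5\right)\right) - \left(5561 - 83 \cdot \frac{12}{35} \left(-14\right)\right) = 4 \cdot 90 + \left(-5561 + 83 \left(- \frac{24}{5}\right)\right) = 360 - \frac{29797}{5} = - \frac{27997}{5}$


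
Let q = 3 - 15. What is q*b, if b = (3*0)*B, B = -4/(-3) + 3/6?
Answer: 0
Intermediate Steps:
q = -12
B = 11/6 (B = -4*(-1/3) + 3*(1/6) = 4/3 + 1/2 = 11/6 ≈ 1.8333)
b = 0 (b = (3*0)*(11/6) = 0*(11/6) = 0)
q*b = -12*0 = 0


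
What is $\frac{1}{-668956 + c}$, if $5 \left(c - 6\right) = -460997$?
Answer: $- \frac{5}{3805747} \approx -1.3138 \cdot 10^{-6}$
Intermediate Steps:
$c = - \frac{460967}{5}$ ($c = 6 + \frac{1}{5} \left(-460997\right) = 6 - \frac{460997}{5} = - \frac{460967}{5} \approx -92193.0$)
$\frac{1}{-668956 + c} = \frac{1}{-668956 - \frac{460967}{5}} = \frac{1}{- \frac{3805747}{5}} = - \frac{5}{3805747}$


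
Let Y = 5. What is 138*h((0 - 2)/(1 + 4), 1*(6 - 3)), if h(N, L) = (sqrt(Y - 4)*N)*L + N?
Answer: -1104/5 ≈ -220.80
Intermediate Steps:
h(N, L) = N + L*N (h(N, L) = (sqrt(5 - 4)*N)*L + N = (sqrt(1)*N)*L + N = (1*N)*L + N = N*L + N = L*N + N = N + L*N)
138*h((0 - 2)/(1 + 4), 1*(6 - 3)) = 138*(((0 - 2)/(1 + 4))*(1 + 1*(6 - 3))) = 138*((-2/5)*(1 + 1*3)) = 138*((-2*1/5)*(1 + 3)) = 138*(-2/5*4) = 138*(-8/5) = -1104/5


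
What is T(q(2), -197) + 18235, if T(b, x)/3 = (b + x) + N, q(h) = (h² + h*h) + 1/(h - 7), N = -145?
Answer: 86162/5 ≈ 17232.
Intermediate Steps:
q(h) = 1/(-7 + h) + 2*h² (q(h) = (h² + h²) + 1/(-7 + h) = 2*h² + 1/(-7 + h) = 1/(-7 + h) + 2*h²)
T(b, x) = -435 + 3*b + 3*x (T(b, x) = 3*((b + x) - 145) = 3*(-145 + b + x) = -435 + 3*b + 3*x)
T(q(2), -197) + 18235 = (-435 + 3*((1 - 14*2² + 2*2³)/(-7 + 2)) + 3*(-197)) + 18235 = (-435 + 3*((1 - 14*4 + 2*8)/(-5)) - 591) + 18235 = (-435 + 3*(-(1 - 56 + 16)/5) - 591) + 18235 = (-435 + 3*(-⅕*(-39)) - 591) + 18235 = (-435 + 3*(39/5) - 591) + 18235 = (-435 + 117/5 - 591) + 18235 = -5013/5 + 18235 = 86162/5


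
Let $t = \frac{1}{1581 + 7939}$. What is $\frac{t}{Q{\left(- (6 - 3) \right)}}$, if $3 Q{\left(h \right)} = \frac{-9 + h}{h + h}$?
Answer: $\frac{3}{19040} \approx 0.00015756$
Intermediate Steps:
$t = \frac{1}{9520} \approx 0.00010504$
$Q{\left(h \right)} = \frac{-9 + h}{6 h}$ ($Q{\left(h \right)} = \frac{\left(-9 + h\right) \frac{1}{h + h}}{3} = \frac{\left(-9 + h\right) \frac{1}{2 h}}{3} = \frac{\frac{1}{2} \frac{1}{h} \left(-9 + h\right)}{3} = \frac{-9 + h}{6 h}$)
$\frac{t}{Q{\left(- (6 - 3) \right)}} = \frac{1}{9520 \frac{-9 - \left(6 - 3\right)}{6 \left(- (6 - 3)\right)}} = \frac{1}{9520 \frac{-9 - 3}{6 \left(\left(-1\right) 3\right)}} = \frac{1}{9520 \frac{-9 - 3}{6 \left(-3\right)}} = \frac{1}{9520 \cdot \frac{1}{6} \left(- \frac{1}{3}\right) \left(-12\right)} = \frac{1}{9520 \cdot \frac{2}{3}} = \frac{1}{9520} \cdot \frac{3}{2} = \frac{3}{19040}$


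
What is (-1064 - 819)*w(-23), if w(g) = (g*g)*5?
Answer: -4980535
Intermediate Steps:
w(g) = 5*g**2 (w(g) = g**2*5 = 5*g**2)
(-1064 - 819)*w(-23) = (-1064 - 819)*(5*(-23)**2) = -9415*529 = -1883*2645 = -4980535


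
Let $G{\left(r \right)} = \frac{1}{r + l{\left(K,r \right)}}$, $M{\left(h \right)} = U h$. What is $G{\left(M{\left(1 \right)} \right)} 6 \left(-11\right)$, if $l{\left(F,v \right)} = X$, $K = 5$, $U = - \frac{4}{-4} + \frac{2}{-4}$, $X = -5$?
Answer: $\frac{44}{3} \approx 14.667$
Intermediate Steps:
$U = \frac{1}{2}$ ($U = \left(-4\right) \left(- \frac{1}{4}\right) + 2 \left(- \frac{1}{4}\right) = 1 - \frac{1}{2} = \frac{1}{2} \approx 0.5$)
$M{\left(h \right)} = \frac{h}{2}$
$l{\left(F,v \right)} = -5$
$G{\left(r \right)} = \frac{1}{-5 + r}$ ($G{\left(r \right)} = \frac{1}{r - 5} = \frac{1}{-5 + r}$)
$G{\left(M{\left(1 \right)} \right)} 6 \left(-11\right) = \frac{6 \left(-11\right)}{-5 + \frac{1}{2} \cdot 1} = \frac{1}{-5 + \frac{1}{2}} \left(-66\right) = \frac{1}{- \frac{9}{2}} \left(-66\right) = \left(- \frac{2}{9}\right) \left(-66\right) = \frac{44}{3}$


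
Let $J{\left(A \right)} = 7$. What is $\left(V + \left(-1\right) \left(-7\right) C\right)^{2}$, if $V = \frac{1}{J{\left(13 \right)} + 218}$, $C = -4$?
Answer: $\frac{39677401}{50625} \approx 783.75$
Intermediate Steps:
$V = \frac{1}{225}$ ($V = \frac{1}{7 + 218} = \frac{1}{225} \approx 0.0044444$)
$\left(V + \left(-1\right) \left(-7\right) C\right)^{2} = \left(\frac{1}{225} + \left(-1\right) \left(-7\right) \left(-4\right)\right)^{2} = \left(\frac{1}{225} + 7 \left(-4\right)\right)^{2} = \left(\frac{1}{225} - 28\right)^{2} = \left(- \frac{6299}{225}\right)^{2} = \frac{39677401}{50625}$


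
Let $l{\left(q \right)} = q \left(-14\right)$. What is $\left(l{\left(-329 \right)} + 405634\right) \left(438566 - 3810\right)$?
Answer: $178354301440$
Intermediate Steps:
$l{\left(q \right)} = - 14 q$
$\left(l{\left(-329 \right)} + 405634\right) \left(438566 - 3810\right) = \left(\left(-14\right) \left(-329\right) + 405634\right) \left(438566 - 3810\right) = \left(4606 + 405634\right) 434756 = 410240 \cdot 434756 = 178354301440$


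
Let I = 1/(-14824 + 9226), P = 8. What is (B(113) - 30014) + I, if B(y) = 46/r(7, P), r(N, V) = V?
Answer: -335972369/11196 ≈ -30008.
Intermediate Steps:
B(y) = 23/4 (B(y) = 46/8 = 46*(⅛) = 23/4)
I = -1/5598 (I = 1/(-5598) = -1/5598 ≈ -0.00017864)
(B(113) - 30014) + I = (23/4 - 30014) - 1/5598 = -120033/4 - 1/5598 = -335972369/11196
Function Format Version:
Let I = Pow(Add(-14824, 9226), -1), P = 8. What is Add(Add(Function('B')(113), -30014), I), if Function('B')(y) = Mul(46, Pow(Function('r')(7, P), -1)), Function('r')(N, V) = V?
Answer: Rational(-335972369, 11196) ≈ -30008.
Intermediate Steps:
Function('B')(y) = Rational(23, 4) (Function('B')(y) = Mul(46, Pow(8, -1)) = Mul(46, Rational(1, 8)) = Rational(23, 4))
I = Rational(-1, 5598) (I = Pow(-5598, -1) = Rational(-1, 5598) ≈ -0.00017864)
Add(Add(Function('B')(113), -30014), I) = Add(Add(Rational(23, 4), -30014), Rational(-1, 5598)) = Add(Rational(-120033, 4), Rational(-1, 5598)) = Rational(-335972369, 11196)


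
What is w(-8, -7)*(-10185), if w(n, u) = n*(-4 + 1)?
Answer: -244440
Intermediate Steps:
w(n, u) = -3*n (w(n, u) = n*(-3) = -3*n)
w(-8, -7)*(-10185) = -3*(-8)*(-10185) = 24*(-10185) = -244440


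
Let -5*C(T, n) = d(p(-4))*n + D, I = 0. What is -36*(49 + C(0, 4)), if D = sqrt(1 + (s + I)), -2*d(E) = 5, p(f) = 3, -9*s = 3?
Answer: -1836 + 12*sqrt(6)/5 ≈ -1830.1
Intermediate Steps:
s = -1/3 (s = -1/9*3 = -1/3 ≈ -0.33333)
d(E) = -5/2 (d(E) = -1/2*5 = -5/2)
D = sqrt(6)/3 (D = sqrt(1 + (-1/3 + 0)) = sqrt(1 - 1/3) = sqrt(2/3) = sqrt(6)/3 ≈ 0.81650)
C(T, n) = n/2 - sqrt(6)/15 (C(T, n) = -(-5*n/2 + sqrt(6)/3)/5 = n/2 - sqrt(6)/15)
-36*(49 + C(0, 4)) = -36*(49 + ((1/2)*4 - sqrt(6)/15)) = -36*(49 + (2 - sqrt(6)/15)) = -36*(51 - sqrt(6)/15) = -1836 + 12*sqrt(6)/5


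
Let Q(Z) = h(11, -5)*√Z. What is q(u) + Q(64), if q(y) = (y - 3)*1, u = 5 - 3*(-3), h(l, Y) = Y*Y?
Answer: 211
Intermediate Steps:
h(l, Y) = Y²
u = 14 (u = 5 + 9 = 14)
Q(Z) = 25*√Z (Q(Z) = (-5)²*√Z = 25*√Z)
q(y) = -3 + y (q(y) = (-3 + y)*1 = -3 + y)
q(u) + Q(64) = (-3 + 14) + 25*√64 = 11 + 25*8 = 11 + 200 = 211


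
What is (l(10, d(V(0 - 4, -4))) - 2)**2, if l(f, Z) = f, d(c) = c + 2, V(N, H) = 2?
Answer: 64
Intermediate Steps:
d(c) = 2 + c
(l(10, d(V(0 - 4, -4))) - 2)**2 = (10 - 2)**2 = 8**2 = 64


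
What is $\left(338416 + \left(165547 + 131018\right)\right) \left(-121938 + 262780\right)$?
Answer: $89431994002$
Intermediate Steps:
$\left(338416 + \left(165547 + 131018\right)\right) \left(-121938 + 262780\right) = \left(338416 + 296565\right) 140842 = 634981 \cdot 140842 = 89431994002$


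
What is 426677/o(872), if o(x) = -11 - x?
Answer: -426677/883 ≈ -483.21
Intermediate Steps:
426677/o(872) = 426677/(-11 - 1*872) = 426677/(-11 - 872) = 426677/(-883) = 426677*(-1/883) = -426677/883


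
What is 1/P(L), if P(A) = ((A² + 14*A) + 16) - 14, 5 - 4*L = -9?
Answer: 4/253 ≈ 0.015810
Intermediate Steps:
L = 7/2 (L = 5/4 - ¼*(-9) = 5/4 + 9/4 = 7/2 ≈ 3.5000)
P(A) = 2 + A² + 14*A (P(A) = (16 + A² + 14*A) - 14 = 2 + A² + 14*A)
1/P(L) = 1/(2 + (7/2)² + 14*(7/2)) = 1/(2 + 49/4 + 49) = 1/(253/4) = 4/253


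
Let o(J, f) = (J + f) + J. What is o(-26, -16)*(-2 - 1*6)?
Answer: 544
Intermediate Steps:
o(J, f) = f + 2*J
o(-26, -16)*(-2 - 1*6) = (-16 + 2*(-26))*(-2 - 1*6) = (-16 - 52)*(-2 - 6) = -68*(-8) = 544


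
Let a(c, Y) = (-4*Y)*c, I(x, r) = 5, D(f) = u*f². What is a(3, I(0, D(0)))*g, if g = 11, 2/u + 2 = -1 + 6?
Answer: -660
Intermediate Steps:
u = ⅔ (u = 2/(-2 + (-1 + 6)) = 2/(-2 + 5) = 2/3 = 2*(⅓) = ⅔ ≈ 0.66667)
D(f) = 2*f²/3
a(c, Y) = -4*Y*c
a(3, I(0, D(0)))*g = -4*5*3*11 = -60*11 = -660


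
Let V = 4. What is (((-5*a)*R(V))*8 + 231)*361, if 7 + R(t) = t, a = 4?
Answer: 256671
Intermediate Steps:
R(t) = -7 + t
(((-5*a)*R(V))*8 + 231)*361 = (((-5*4)*(-7 + 4))*8 + 231)*361 = (-20*(-3)*8 + 231)*361 = (60*8 + 231)*361 = (480 + 231)*361 = 711*361 = 256671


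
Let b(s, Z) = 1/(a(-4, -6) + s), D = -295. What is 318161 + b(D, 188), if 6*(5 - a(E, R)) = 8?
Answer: 278072711/874 ≈ 3.1816e+5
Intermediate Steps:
a(E, R) = 11/3 (a(E, R) = 5 - ⅙*8 = 5 - 4/3 = 11/3)
b(s, Z) = 1/(11/3 + s)
318161 + b(D, 188) = 318161 + 3/(11 + 3*(-295)) = 318161 + 3/(11 - 885) = 318161 + 3/(-874) = 318161 + 3*(-1/874) = 318161 - 3/874 = 278072711/874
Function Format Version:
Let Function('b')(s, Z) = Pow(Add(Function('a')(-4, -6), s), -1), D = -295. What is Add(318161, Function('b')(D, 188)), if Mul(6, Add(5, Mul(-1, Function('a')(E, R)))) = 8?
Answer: Rational(278072711, 874) ≈ 3.1816e+5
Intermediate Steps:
Function('a')(E, R) = Rational(11, 3) (Function('a')(E, R) = Add(5, Mul(Rational(-1, 6), 8)) = Add(5, Rational(-4, 3)) = Rational(11, 3))
Function('b')(s, Z) = Pow(Add(Rational(11, 3), s), -1)
Add(318161, Function('b')(D, 188)) = Add(318161, Mul(3, Pow(Add(11, Mul(3, -295)), -1))) = Add(318161, Mul(3, Pow(Add(11, -885), -1))) = Add(318161, Mul(3, Pow(-874, -1))) = Add(318161, Mul(3, Rational(-1, 874))) = Add(318161, Rational(-3, 874)) = Rational(278072711, 874)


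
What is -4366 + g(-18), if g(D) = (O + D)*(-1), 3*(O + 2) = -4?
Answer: -13034/3 ≈ -4344.7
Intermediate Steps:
O = -10/3 (O = -2 + (⅓)*(-4) = -2 - 4/3 = -10/3 ≈ -3.3333)
g(D) = 10/3 - D (g(D) = (-10/3 + D)*(-1) = 10/3 - D)
-4366 + g(-18) = -4366 + (10/3 - 1*(-18)) = -4366 + (10/3 + 18) = -4366 + 64/3 = -13034/3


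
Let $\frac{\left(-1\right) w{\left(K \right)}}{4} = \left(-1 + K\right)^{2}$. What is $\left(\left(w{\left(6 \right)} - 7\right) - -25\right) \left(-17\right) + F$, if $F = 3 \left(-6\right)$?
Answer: $1376$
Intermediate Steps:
$F = -18$
$w{\left(K \right)} = - 4 \left(-1 + K\right)^{2}$
$\left(\left(w{\left(6 \right)} - 7\right) - -25\right) \left(-17\right) + F = \left(\left(- 4 \left(-1 + 6\right)^{2} - 7\right) - -25\right) \left(-17\right) - 18 = \left(\left(- 4 \cdot 5^{2} - 7\right) + 25\right) \left(-17\right) - 18 = \left(\left(\left(-4\right) 25 - 7\right) + 25\right) \left(-17\right) - 18 = \left(\left(-100 - 7\right) + 25\right) \left(-17\right) - 18 = \left(-107 + 25\right) \left(-17\right) - 18 = \left(-82\right) \left(-17\right) - 18 = 1394 - 18 = 1376$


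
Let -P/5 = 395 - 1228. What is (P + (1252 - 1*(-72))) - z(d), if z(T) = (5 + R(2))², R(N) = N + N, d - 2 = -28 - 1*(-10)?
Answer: 5408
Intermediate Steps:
d = -16 (d = 2 + (-28 - 1*(-10)) = 2 + (-28 + 10) = 2 - 18 = -16)
R(N) = 2*N
P = 4165 (P = -5*(395 - 1228) = -5*(-833) = 4165)
z(T) = 81 (z(T) = (5 + 2*2)² = (5 + 4)² = 9² = 81)
(P + (1252 - 1*(-72))) - z(d) = (4165 + (1252 - 1*(-72))) - 1*81 = (4165 + (1252 + 72)) - 81 = (4165 + 1324) - 81 = 5489 - 81 = 5408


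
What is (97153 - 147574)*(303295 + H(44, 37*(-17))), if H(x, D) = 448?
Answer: -15315025803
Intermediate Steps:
(97153 - 147574)*(303295 + H(44, 37*(-17))) = (97153 - 147574)*(303295 + 448) = -50421*303743 = -15315025803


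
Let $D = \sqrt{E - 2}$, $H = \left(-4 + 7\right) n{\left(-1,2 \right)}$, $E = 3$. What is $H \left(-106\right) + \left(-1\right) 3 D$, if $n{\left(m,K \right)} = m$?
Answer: $315$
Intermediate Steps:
$H = -3$ ($H = \left(-4 + 7\right) \left(-1\right) = 3 \left(-1\right) = -3$)
$D = 1$ ($D = \sqrt{3 - 2} = \sqrt{1} = 1$)
$H \left(-106\right) + \left(-1\right) 3 D = \left(-3\right) \left(-106\right) + \left(-1\right) 3 \cdot 1 = 318 - 3 = 315$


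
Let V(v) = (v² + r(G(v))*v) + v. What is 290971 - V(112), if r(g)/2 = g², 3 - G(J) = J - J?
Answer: 276299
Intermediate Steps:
G(J) = 3 (G(J) = 3 - (J - J) = 3 - 1*0 = 3 + 0 = 3)
r(g) = 2*g²
V(v) = v² + 19*v (V(v) = (v² + (2*3²)*v) + v = (v² + (2*9)*v) + v = (v² + 18*v) + v = v² + 19*v)
290971 - V(112) = 290971 - 112*(19 + 112) = 290971 - 112*131 = 290971 - 1*14672 = 290971 - 14672 = 276299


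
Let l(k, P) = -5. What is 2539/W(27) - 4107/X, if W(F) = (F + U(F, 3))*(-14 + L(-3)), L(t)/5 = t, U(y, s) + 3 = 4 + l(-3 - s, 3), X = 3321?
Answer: -3723796/738369 ≈ -5.0433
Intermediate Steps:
U(y, s) = -4 (U(y, s) = -3 + (4 - 5) = -3 - 1 = -4)
L(t) = 5*t
W(F) = 116 - 29*F (W(F) = (F - 4)*(-14 + 5*(-3)) = (-4 + F)*(-14 - 15) = (-4 + F)*(-29) = 116 - 29*F)
2539/W(27) - 4107/X = 2539/(116 - 29*27) - 4107/3321 = 2539/(116 - 783) - 4107*1/3321 = 2539/(-667) - 1369/1107 = 2539*(-1/667) - 1369/1107 = -2539/667 - 1369/1107 = -3723796/738369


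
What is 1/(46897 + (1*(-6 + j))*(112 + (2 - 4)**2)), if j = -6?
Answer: 1/45505 ≈ 2.1976e-5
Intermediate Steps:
1/(46897 + (1*(-6 + j))*(112 + (2 - 4)**2)) = 1/(46897 + (1*(-6 - 6))*(112 + (2 - 4)**2)) = 1/(46897 + (1*(-12))*(112 + (-2)**2)) = 1/(46897 - 12*(112 + 4)) = 1/(46897 - 12*116) = 1/(46897 - 1392) = 1/45505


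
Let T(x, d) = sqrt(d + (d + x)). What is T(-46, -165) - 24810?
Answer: -24810 + 2*I*sqrt(94) ≈ -24810.0 + 19.391*I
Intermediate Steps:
T(x, d) = sqrt(x + 2*d)
T(-46, -165) - 24810 = sqrt(-46 + 2*(-165)) - 24810 = sqrt(-46 - 330) - 24810 = sqrt(-376) - 24810 = 2*I*sqrt(94) - 24810 = -24810 + 2*I*sqrt(94)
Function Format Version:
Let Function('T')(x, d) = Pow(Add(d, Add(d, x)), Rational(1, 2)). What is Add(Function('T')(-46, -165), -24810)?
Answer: Add(-24810, Mul(2, I, Pow(94, Rational(1, 2)))) ≈ Add(-24810., Mul(19.391, I))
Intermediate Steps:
Function('T')(x, d) = Pow(Add(x, Mul(2, d)), Rational(1, 2))
Add(Function('T')(-46, -165), -24810) = Add(Pow(Add(-46, Mul(2, -165)), Rational(1, 2)), -24810) = Add(Pow(Add(-46, -330), Rational(1, 2)), -24810) = Add(Pow(-376, Rational(1, 2)), -24810) = Add(Mul(2, I, Pow(94, Rational(1, 2))), -24810) = Add(-24810, Mul(2, I, Pow(94, Rational(1, 2))))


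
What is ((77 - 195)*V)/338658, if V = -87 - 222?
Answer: 6077/56443 ≈ 0.10767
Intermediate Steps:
V = -309
((77 - 195)*V)/338658 = ((77 - 195)*(-309))/338658 = -118*(-309)*(1/338658) = 36462*(1/338658) = 6077/56443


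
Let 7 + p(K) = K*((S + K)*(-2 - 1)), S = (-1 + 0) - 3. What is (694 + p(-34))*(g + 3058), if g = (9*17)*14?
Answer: -16582800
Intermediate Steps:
S = -4 (S = -1 - 3 = -4)
p(K) = -7 + K*(12 - 3*K) (p(K) = -7 + K*((-4 + K)*(-2 - 1)) = -7 + K*((-4 + K)*(-3)) = -7 + K*(12 - 3*K))
g = 2142 (g = 153*14 = 2142)
(694 + p(-34))*(g + 3058) = (694 + (-7 - 3*(-34)**2 + 12*(-34)))*(2142 + 3058) = (694 + (-7 - 3*1156 - 408))*5200 = (694 + (-7 - 3468 - 408))*5200 = (694 - 3883)*5200 = -3189*5200 = -16582800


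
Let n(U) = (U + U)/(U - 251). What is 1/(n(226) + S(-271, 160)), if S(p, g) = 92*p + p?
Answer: -25/630527 ≈ -3.9649e-5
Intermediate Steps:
n(U) = 2*U/(-251 + U) (n(U) = (2*U)/(-251 + U) = 2*U/(-251 + U))
S(p, g) = 93*p
1/(n(226) + S(-271, 160)) = 1/(2*226/(-251 + 226) + 93*(-271)) = 1/(2*226/(-25) - 25203) = 1/(2*226*(-1/25) - 25203) = 1/(-452/25 - 25203) = 1/(-630527/25) = -25/630527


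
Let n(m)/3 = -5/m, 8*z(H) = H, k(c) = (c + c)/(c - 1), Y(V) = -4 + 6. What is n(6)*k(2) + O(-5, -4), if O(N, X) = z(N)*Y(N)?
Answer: -45/4 ≈ -11.250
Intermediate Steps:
Y(V) = 2
k(c) = 2*c/(-1 + c) (k(c) = (2*c)/(-1 + c) = 2*c/(-1 + c))
z(H) = H/8
n(m) = -15/m (n(m) = 3*(-5/m) = -15/m)
O(N, X) = N/4 (O(N, X) = (N/8)*2 = N/4)
n(6)*k(2) + O(-5, -4) = (-15/6)*(2*2/(-1 + 2)) + (1/4)*(-5) = (-15*1/6)*(2*2/1) - 5/4 = -5*2 - 5/4 = -5/2*4 - 5/4 = -10 - 5/4 = -45/4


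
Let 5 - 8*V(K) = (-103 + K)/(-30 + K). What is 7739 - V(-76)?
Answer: 6562321/848 ≈ 7738.6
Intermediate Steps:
V(K) = 5/8 - (-103 + K)/(8*(-30 + K))
7739 - V(-76) = 7739 - (-47 + 4*(-76))/(8*(-30 - 76)) = 7739 - (-47 - 304)/(8*(-106)) = 7739 - (-1)*(-351)/(8*106) = 7739 - 1*351/848 = 7739 - 351/848 = 6562321/848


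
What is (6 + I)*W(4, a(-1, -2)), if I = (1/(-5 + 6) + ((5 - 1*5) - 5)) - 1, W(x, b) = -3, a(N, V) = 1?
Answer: -3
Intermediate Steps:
I = -5 (I = (1/1 + ((5 - 5) - 5)) - 1 = (1 + (0 - 5)) - 1 = (1 - 5) - 1 = -4 - 1 = -5)
(6 + I)*W(4, a(-1, -2)) = (6 - 5)*(-3) = 1*(-3) = -3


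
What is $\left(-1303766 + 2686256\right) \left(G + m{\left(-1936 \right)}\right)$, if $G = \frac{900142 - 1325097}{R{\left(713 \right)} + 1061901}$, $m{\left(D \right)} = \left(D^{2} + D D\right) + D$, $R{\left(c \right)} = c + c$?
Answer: $\frac{11016847590533304930}{1063327} \approx 1.0361 \cdot 10^{13}$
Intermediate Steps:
$R{\left(c \right)} = 2 c$
$m{\left(D \right)} = D + 2 D^{2}$ ($m{\left(D \right)} = \left(D^{2} + D^{2}\right) + D = 2 D^{2} + D = D + 2 D^{2}$)
$G = - \frac{424955}{1063327}$ ($G = \frac{900142 - 1325097}{2 \cdot 713 + 1061901} = - \frac{424955}{1426 + 1061901} = - \frac{424955}{1063327} \approx -0.39965$)
$\left(-1303766 + 2686256\right) \left(G + m{\left(-1936 \right)}\right) = \left(-1303766 + 2686256\right) \left(- \frac{424955}{1063327} - 1936 \left(1 + 2 \left(-1936\right)\right)\right) = 1382490 \left(- \frac{424955}{1063327} - 1936 \left(1 - 3872\right)\right) = 1382490 \left(- \frac{424955}{1063327} - -7494256\right) = 1382490 \left(- \frac{424955}{1063327} + 7494256\right) = 1382490 \cdot \frac{7968844324757}{1063327} = \frac{11016847590533304930}{1063327}$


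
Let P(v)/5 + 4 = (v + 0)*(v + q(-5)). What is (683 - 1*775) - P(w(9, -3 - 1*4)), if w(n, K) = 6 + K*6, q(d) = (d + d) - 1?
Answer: -8532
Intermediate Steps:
q(d) = -1 + 2*d (q(d) = 2*d - 1 = -1 + 2*d)
w(n, K) = 6 + 6*K
P(v) = -20 + 5*v*(-11 + v) (P(v) = -20 + 5*((v + 0)*(v + (-1 + 2*(-5)))) = -20 + 5*(v*(v + (-1 - 10))) = -20 + 5*(v*(v - 11)) = -20 + 5*(v*(-11 + v)) = -20 + 5*v*(-11 + v))
(683 - 1*775) - P(w(9, -3 - 1*4)) = (683 - 1*775) - (-20 - 55*(6 + 6*(-3 - 1*4)) + 5*(6 + 6*(-3 - 1*4))**2) = (683 - 775) - (-20 - 55*(6 + 6*(-3 - 4)) + 5*(6 + 6*(-3 - 4))**2) = -92 - (-20 - 55*(6 + 6*(-7)) + 5*(6 + 6*(-7))**2) = -92 - (-20 - 55*(6 - 42) + 5*(6 - 42)**2) = -92 - (-20 - 55*(-36) + 5*(-36)**2) = -92 - (-20 + 1980 + 5*1296) = -92 - (-20 + 1980 + 6480) = -92 - 1*8440 = -92 - 8440 = -8532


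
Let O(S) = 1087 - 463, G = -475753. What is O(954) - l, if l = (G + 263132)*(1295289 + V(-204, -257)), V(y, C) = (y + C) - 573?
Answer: 275185792979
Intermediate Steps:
O(S) = 624
V(y, C) = -573 + C + y (V(y, C) = (C + y) - 573 = -573 + C + y)
l = -275185792355 (l = (-475753 + 263132)*(1295289 + (-573 - 257 - 204)) = -212621*(1295289 - 1034) = -212621*1294255 = -275185792355)
O(954) - l = 624 - 1*(-275185792355) = 624 + 275185792355 = 275185792979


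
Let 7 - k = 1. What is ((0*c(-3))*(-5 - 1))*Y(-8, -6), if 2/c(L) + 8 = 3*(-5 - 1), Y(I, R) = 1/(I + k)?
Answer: 0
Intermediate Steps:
k = 6 (k = 7 - 1*1 = 7 - 1 = 6)
Y(I, R) = 1/(6 + I) (Y(I, R) = 1/(I + 6) = 1/(6 + I))
c(L) = -1/13 (c(L) = 2/(-8 + 3*(-5 - 1)) = 2/(-8 + 3*(-6)) = 2/(-8 - 18) = 2/(-26) = 2*(-1/26) = -1/13)
((0*c(-3))*(-5 - 1))*Y(-8, -6) = ((0*(-1/13))*(-5 - 1))/(6 - 8) = (0*(-6))/(-2) = 0*(-1/2) = 0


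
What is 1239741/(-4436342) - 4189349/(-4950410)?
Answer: 3112039669387/5490427950055 ≈ 0.56681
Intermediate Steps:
1239741/(-4436342) - 4189349/(-4950410) = 1239741*(-1/4436342) - 4189349*(-1/4950410) = -1239741/4436342 + 4189349/4950410 = 3112039669387/5490427950055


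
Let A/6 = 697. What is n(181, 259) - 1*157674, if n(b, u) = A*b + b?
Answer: 599449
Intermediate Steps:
A = 4182 (A = 6*697 = 4182)
n(b, u) = 4183*b (n(b, u) = 4182*b + b = 4183*b)
n(181, 259) - 1*157674 = 4183*181 - 1*157674 = 757123 - 157674 = 599449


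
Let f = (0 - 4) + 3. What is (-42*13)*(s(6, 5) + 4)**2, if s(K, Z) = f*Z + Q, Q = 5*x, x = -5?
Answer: -369096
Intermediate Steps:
Q = -25 (Q = 5*(-5) = -25)
f = -1 (f = -4 + 3 = -1)
s(K, Z) = -25 - Z (s(K, Z) = -Z - 25 = -25 - Z)
(-42*13)*(s(6, 5) + 4)**2 = (-42*13)*((-25 - 1*5) + 4)**2 = -546*((-25 - 5) + 4)**2 = -546*(-30 + 4)**2 = -546*(-26)**2 = -546*676 = -369096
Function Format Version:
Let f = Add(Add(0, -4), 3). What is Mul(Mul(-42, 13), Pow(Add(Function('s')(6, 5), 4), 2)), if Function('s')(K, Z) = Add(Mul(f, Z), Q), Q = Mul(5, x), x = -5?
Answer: -369096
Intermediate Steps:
Q = -25 (Q = Mul(5, -5) = -25)
f = -1 (f = Add(-4, 3) = -1)
Function('s')(K, Z) = Add(-25, Mul(-1, Z)) (Function('s')(K, Z) = Add(Mul(-1, Z), -25) = Add(-25, Mul(-1, Z)))
Mul(Mul(-42, 13), Pow(Add(Function('s')(6, 5), 4), 2)) = Mul(Mul(-42, 13), Pow(Add(Add(-25, Mul(-1, 5)), 4), 2)) = Mul(-546, Pow(Add(Add(-25, -5), 4), 2)) = Mul(-546, Pow(Add(-30, 4), 2)) = Mul(-546, Pow(-26, 2)) = Mul(-546, 676) = -369096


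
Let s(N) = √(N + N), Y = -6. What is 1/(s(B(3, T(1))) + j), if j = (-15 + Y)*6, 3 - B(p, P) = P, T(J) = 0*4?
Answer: -21/2645 - √6/15870 ≈ -0.0080938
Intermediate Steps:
T(J) = 0
B(p, P) = 3 - P
s(N) = √2*√N (s(N) = √(2*N) = √2*√N)
j = -126 (j = (-15 - 6)*6 = -21*6 = -126)
1/(s(B(3, T(1))) + j) = 1/(√2*√(3 - 1*0) - 126) = 1/(√2*√(3 + 0) - 126) = 1/(√2*√3 - 126) = 1/(√6 - 126) = 1/(-126 + √6)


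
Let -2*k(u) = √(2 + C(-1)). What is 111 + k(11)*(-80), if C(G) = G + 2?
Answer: 111 + 40*√3 ≈ 180.28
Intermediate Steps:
C(G) = 2 + G
k(u) = -√3/2 (k(u) = -√(2 + (2 - 1))/2 = -√(2 + 1)/2 = -√3/2)
111 + k(11)*(-80) = 111 - √3/2*(-80) = 111 + 40*√3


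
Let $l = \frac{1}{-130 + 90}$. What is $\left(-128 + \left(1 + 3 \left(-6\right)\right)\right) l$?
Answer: $\frac{29}{8} \approx 3.625$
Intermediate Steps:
$l = - \frac{1}{40}$ ($l = \frac{1}{-40} = - \frac{1}{40} \approx -0.025$)
$\left(-128 + \left(1 + 3 \left(-6\right)\right)\right) l = \left(-128 + \left(1 + 3 \left(-6\right)\right)\right) \left(- \frac{1}{40}\right) = \left(-128 + \left(1 - 18\right)\right) \left(- \frac{1}{40}\right) = \left(-128 - 17\right) \left(- \frac{1}{40}\right) = \left(-145\right) \left(- \frac{1}{40}\right) = \frac{29}{8}$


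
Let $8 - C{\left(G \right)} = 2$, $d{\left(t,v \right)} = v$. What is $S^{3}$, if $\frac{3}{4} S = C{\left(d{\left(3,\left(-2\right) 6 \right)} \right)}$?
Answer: $512$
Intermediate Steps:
$C{\left(G \right)} = 6$ ($C{\left(G \right)} = 8 - 2 = 6$)
$S = 8$ ($S = \frac{4}{3} \cdot 6 = 8$)
$S^{3} = 8^{3} = 512$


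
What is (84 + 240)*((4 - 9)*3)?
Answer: -4860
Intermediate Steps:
(84 + 240)*((4 - 9)*3) = 324*(-5*3) = 324*(-15) = -4860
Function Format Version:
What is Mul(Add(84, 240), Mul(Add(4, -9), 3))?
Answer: -4860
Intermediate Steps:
Mul(Add(84, 240), Mul(Add(4, -9), 3)) = Mul(324, Mul(-5, 3)) = Mul(324, -15) = -4860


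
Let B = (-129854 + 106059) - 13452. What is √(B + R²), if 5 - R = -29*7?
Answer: √6017 ≈ 77.569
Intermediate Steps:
R = 208 (R = 5 - (-29)*7 = 5 - 1*(-203) = 5 + 203 = 208)
B = -37247 (B = -23795 - 13452 = -37247)
√(B + R²) = √(-37247 + 208²) = √(-37247 + 43264) = √6017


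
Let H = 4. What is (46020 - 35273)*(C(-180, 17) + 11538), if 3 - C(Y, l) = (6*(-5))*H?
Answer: 125320767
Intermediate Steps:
C(Y, l) = 123 (C(Y, l) = 3 - 6*(-5)*4 = 3 - (-30)*4 = 3 - 1*(-120) = 3 + 120 = 123)
(46020 - 35273)*(C(-180, 17) + 11538) = (46020 - 35273)*(123 + 11538) = 10747*11661 = 125320767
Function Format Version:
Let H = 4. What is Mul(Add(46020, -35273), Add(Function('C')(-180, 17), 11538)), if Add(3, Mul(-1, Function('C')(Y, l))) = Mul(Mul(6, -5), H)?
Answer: 125320767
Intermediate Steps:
Function('C')(Y, l) = 123 (Function('C')(Y, l) = Add(3, Mul(-1, Mul(Mul(6, -5), 4))) = Add(3, Mul(-1, Mul(-30, 4))) = Add(3, Mul(-1, -120)) = Add(3, 120) = 123)
Mul(Add(46020, -35273), Add(Function('C')(-180, 17), 11538)) = Mul(Add(46020, -35273), Add(123, 11538)) = Mul(10747, 11661) = 125320767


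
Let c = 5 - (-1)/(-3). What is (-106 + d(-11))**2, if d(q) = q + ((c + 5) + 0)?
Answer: 103684/9 ≈ 11520.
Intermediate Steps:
c = 14/3 (c = 5 - (-1)*(-1)/3 = 5 - 1*1/3 = 5 - 1/3 = 14/3 ≈ 4.6667)
d(q) = 29/3 + q (d(q) = q + ((14/3 + 5) + 0) = q + (29/3 + 0) = q + 29/3 = 29/3 + q)
(-106 + d(-11))**2 = (-106 + (29/3 - 11))**2 = (-106 - 4/3)**2 = (-322/3)**2 = 103684/9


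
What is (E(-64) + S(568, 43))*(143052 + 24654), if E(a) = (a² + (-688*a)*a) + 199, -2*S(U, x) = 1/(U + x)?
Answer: -288320672321451/611 ≈ -4.7188e+11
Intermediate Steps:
S(U, x) = -1/(2*(U + x))
E(a) = 199 - 687*a² (E(a) = (a² - 688*a²) + 199 = -687*a² + 199 = 199 - 687*a²)
(E(-64) + S(568, 43))*(143052 + 24654) = ((199 - 687*(-64)²) - 1/(2*568 + 2*43))*(143052 + 24654) = ((199 - 687*4096) - 1/(1136 + 86))*167706 = ((199 - 2813952) - 1/1222)*167706 = (-2813753 - 1*1/1222)*167706 = (-2813753 - 1/1222)*167706 = -3438406167/1222*167706 = -288320672321451/611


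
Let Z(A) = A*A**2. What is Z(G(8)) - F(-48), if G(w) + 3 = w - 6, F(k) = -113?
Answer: 112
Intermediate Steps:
G(w) = -9 + w (G(w) = -3 + (w - 6) = -3 + (-6 + w) = -9 + w)
Z(A) = A**3
Z(G(8)) - F(-48) = (-9 + 8)**3 - 1*(-113) = (-1)**3 + 113 = -1 + 113 = 112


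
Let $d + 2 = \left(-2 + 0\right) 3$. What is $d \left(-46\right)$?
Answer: $368$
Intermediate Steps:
$d = -8$ ($d = -2 + \left(-2 + 0\right) 3 = -2 - 6 = -8$)
$d \left(-46\right) = \left(-8\right) \left(-46\right) = 368$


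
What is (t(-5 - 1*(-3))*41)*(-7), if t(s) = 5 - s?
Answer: -2009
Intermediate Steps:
(t(-5 - 1*(-3))*41)*(-7) = ((5 - (-5 - 1*(-3)))*41)*(-7) = ((5 - (-5 + 3))*41)*(-7) = ((5 - 1*(-2))*41)*(-7) = ((5 + 2)*41)*(-7) = (7*41)*(-7) = 287*(-7) = -2009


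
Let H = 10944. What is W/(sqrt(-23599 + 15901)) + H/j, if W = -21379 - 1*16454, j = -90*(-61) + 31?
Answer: 10944/5521 + 12611*I*sqrt(7698)/2566 ≈ 1.9823 + 431.2*I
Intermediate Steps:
j = 5521 (j = 5490 + 31 = 5521)
W = -37833 (W = -21379 - 16454 = -37833)
W/(sqrt(-23599 + 15901)) + H/j = -37833/sqrt(-23599 + 15901) + 10944/5521 = -37833*(-I*sqrt(7698)/7698) + 10944*(1/5521) = -37833*(-I*sqrt(7698)/7698) + 10944/5521 = -(-12611)*I*sqrt(7698)/2566 + 10944/5521 = 12611*I*sqrt(7698)/2566 + 10944/5521 = 10944/5521 + 12611*I*sqrt(7698)/2566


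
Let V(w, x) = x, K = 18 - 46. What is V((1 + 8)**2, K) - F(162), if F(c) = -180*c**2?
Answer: 4723892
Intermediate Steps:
K = -28
V((1 + 8)**2, K) - F(162) = -28 - (-180)*162**2 = -28 - (-180)*26244 = -28 - 1*(-4723920) = -28 + 4723920 = 4723892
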